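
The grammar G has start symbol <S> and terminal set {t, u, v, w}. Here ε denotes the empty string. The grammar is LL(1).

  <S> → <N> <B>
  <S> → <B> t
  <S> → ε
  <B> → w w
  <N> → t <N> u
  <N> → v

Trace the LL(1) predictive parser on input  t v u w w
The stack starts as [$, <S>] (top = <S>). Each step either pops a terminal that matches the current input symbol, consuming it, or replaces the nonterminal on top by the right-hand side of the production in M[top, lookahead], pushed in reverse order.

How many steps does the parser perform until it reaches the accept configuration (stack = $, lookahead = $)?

9

step 1: stack=$ <S>  input=t v u w w $  — expand <S> → <N> <B>
step 2: stack=$ <B> <N>  input=t v u w w $  — expand <N> → t <N> u
step 3: stack=$ <B> u <N> t  input=t v u w w $  — match t
step 4: stack=$ <B> u <N>  input=v u w w $  — expand <N> → v
step 5: stack=$ <B> u v  input=v u w w $  — match v
step 6: stack=$ <B> u  input=u w w $  — match u
step 7: stack=$ <B>  input=w w $  — expand <B> → w w
step 8: stack=$ w w  input=w w $  — match w
step 9: stack=$ w  input=w $  — match w
Accept reached after 9 steps.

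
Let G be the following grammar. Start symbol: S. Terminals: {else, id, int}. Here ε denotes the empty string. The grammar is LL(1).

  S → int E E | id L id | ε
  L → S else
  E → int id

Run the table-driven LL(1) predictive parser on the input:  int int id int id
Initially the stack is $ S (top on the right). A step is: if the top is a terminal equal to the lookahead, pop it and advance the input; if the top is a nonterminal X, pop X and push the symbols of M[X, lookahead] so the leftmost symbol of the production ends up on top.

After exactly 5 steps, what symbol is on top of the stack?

E

     Stack       Input                Action
  1  $ S         int int id int id $  expand S → int E E
  2  $ E E int   int int id int id $  match int
  3  $ E E       int id int id $      expand E → int id
  4  $ E id int  int id int id $      match int
  5  $ E id      id int id $          match id
Stack after step 5: $ E (top = E).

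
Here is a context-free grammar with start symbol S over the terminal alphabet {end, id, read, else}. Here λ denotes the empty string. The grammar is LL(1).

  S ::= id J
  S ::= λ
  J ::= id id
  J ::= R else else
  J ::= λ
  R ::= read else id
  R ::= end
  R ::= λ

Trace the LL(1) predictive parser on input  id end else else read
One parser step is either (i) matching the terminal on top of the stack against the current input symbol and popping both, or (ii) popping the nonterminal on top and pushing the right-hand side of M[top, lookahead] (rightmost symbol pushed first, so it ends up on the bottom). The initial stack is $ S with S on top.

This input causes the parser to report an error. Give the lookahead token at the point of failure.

step 1: stack=$ S  input=id end else else read $  — expand S ::= id J
step 2: stack=$ J id  input=id end else else read $  — match id
step 3: stack=$ J  input=end else else read $  — expand J ::= R else else
step 4: stack=$ else else R  input=end else else read $  — expand R ::= end
step 5: stack=$ else else end  input=end else else read $  — match end
step 6: stack=$ else else  input=else else read $  — match else
step 7: stack=$ else  input=else read $  — match else
step 8: stack=$  input=read $  — error: stack empty but input remains

read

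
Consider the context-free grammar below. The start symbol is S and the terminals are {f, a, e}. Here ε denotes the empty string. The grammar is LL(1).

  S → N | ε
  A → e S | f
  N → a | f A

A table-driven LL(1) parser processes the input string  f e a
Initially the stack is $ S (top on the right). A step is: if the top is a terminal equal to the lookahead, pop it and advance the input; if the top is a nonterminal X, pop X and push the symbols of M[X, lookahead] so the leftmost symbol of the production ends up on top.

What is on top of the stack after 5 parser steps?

S

     Stack  Input    Action
  1  $ S    f e a $  expand S → N
  2  $ N    f e a $  expand N → f A
  3  $ A f  f e a $  match f
  4  $ A    e a $    expand A → e S
  5  $ S e  e a $    match e
Stack after step 5: $ S (top = S).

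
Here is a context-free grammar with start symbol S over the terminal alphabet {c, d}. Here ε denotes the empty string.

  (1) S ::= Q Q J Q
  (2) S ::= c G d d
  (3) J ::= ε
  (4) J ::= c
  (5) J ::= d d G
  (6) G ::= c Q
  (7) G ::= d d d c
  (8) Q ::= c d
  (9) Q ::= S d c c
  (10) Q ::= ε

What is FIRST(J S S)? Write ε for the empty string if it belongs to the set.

{ε, c, d}

FIRST(J) = {ε, c, d}
FIRST(G) = {c, d}
FIRST(S) = {ε, c, d}  (via Q Q J Q)
FIRST(Q) = {ε, c, d}  (via S d c c)
FIRST(J S S): take FIRST of each symbol in turn, carrying on past any symbol whose FIRST contains ε; result {ε, c, d}.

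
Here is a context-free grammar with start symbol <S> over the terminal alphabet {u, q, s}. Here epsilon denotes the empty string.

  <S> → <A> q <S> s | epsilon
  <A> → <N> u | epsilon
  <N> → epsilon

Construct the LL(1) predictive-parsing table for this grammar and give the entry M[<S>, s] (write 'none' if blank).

<S> → epsilon

FIRST(<N>): from <N>→epsilon we get {epsilon}. So FIRST(<N>) = {epsilon}.
FIRST(<A>): from <A>→<N> u we get {u}; from <A>→epsilon we get {epsilon}. So FIRST(<A>) = {epsilon, u}.
FIRST(<S>): from <S>→<A> q <S> s we get {q, u}; from <S>→epsilon we get {epsilon}. So FIRST(<S>) = {epsilon, q, u}.
FOLLOW(<S>) includes $ since <S> is the start symbol.
FOLLOW(<S>): in <S>→<A> q <S> s, <S> is followed by s with FIRST {s}. Thus FOLLOW(<S>) = {$, s}.
For <S> → <A> q <S> s: FIRST(<A> q <S> s) = {q, u}, so it goes in M[<S>, t] for t ∈ {q, u}.
For <S> → epsilon: FIRST(epsilon) = {epsilon}, so it goes in M[<S>, t] for t ∈ {}; since epsilon ∈ FIRST, also for every t ∈ FOLLOW(<S>) = {$, s}.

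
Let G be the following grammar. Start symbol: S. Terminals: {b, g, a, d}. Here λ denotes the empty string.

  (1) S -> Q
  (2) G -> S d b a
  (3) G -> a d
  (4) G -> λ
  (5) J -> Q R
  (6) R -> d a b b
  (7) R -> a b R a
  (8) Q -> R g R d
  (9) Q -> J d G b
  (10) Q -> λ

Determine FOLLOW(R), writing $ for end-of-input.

FIRST(R) = {a, d}
FIRST(S) = {λ, a, d}  (via Q)
FIRST(G) = {λ, a, d}  (via S d b a)
FIRST(J) = {a, d}  (via Q R)
FIRST(Q) = {λ, a, d}  (via R g R d, J d G b)
FOLLOW(S) includes $ since S is the start symbol.
FOLLOW(S): in G->S d b a, S is followed by d b a with FIRST {d}. Thus FOLLOW(S) = {$, d}.
FOLLOW(G): in Q->J d G b, G is followed by b with FIRST {b}. Thus FOLLOW(G) = {b}.
FOLLOW(J): in Q->J d G b, J is followed by d G b with FIRST {d}. Thus FOLLOW(J) = {d}.
FOLLOW(R): in J->Q R, the suffix after R is empty, so FOLLOW(R) ⊇ FOLLOW(J) = {d}; in R->a b R a, R is followed by a with FIRST {a}; in Q->R g R d (occurrence 1), R is followed by g R d with FIRST {g}; in Q->R g R d (occurrence 2), R is followed by d with FIRST {d}. Thus FOLLOW(R) = {a, d, g}.
FOLLOW(Q): in S->Q, the suffix after Q is empty, so FOLLOW(Q) ⊇ FOLLOW(S) = {$, d}; in J->Q R, Q is followed by R with FIRST {a, d}. Thus FOLLOW(Q) = {$, a, d}.

{a, d, g}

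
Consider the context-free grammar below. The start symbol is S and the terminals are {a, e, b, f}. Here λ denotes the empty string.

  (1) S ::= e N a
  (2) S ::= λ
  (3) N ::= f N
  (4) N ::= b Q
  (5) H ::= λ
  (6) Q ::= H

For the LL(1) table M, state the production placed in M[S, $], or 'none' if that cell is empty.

FIRST(S): from S::=e N a we get {e}; from S::=λ we get {λ}. So FIRST(S) = {λ, e}.
FIRST(N): from N::=f N we get {f}; from N::=b Q we get {b}. So FIRST(N) = {b, f}.
FIRST(H): from H::=λ we get {λ}. So FIRST(H) = {λ}.
FIRST(Q): from Q::=H we get {λ}. So FIRST(Q) = {λ}.
FOLLOW(S) includes $ since S is the start symbol.
FOLLOW(S): S appears on no right-hand side. Thus FOLLOW(S) = {$}.
For S ::= e N a: FIRST(e N a) = {e}, so it goes in M[S, t] for t ∈ {e}.
For S ::= λ: FIRST(λ) = {λ}, so it goes in M[S, t] for t ∈ {}; since λ ∈ FIRST, also for every t ∈ FOLLOW(S) = {$}.

S ::= λ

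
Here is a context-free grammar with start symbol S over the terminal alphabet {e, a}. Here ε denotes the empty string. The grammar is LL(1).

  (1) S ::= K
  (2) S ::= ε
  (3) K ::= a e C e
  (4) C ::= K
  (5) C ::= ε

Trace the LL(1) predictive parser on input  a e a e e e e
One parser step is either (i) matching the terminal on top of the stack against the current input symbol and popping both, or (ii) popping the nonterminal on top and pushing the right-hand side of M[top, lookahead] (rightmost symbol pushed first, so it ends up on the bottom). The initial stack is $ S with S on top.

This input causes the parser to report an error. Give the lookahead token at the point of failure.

      Stack        Input            Action
   1  $ S          a e a e e e e $  expand S ::= K
   2  $ K          a e a e e e e $  expand K ::= a e C e
   3  $ e C e a    a e a e e e e $  match a
   4  $ e C e      e a e e e e $    match e
   5  $ e C        a e e e e $      expand C ::= K
   6  $ e K        a e e e e $      expand K ::= a e C e
   7  $ e e C e a  a e e e e $      match a
   8  $ e e C e    e e e e $        match e
   9  $ e e C      e e e $          expand C ::= ε
  10  $ e e        e e e $          match e
  11  $ e          e e $            match e
  12  $            e $              error: stack empty but input remains

e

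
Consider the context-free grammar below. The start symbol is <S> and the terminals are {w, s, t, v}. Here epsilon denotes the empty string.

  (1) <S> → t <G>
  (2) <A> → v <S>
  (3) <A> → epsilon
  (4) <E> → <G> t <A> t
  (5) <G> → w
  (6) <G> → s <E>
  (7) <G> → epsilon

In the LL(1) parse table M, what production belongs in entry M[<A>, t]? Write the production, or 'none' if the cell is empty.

<A> → epsilon

FIRST(<S>) = {t}
FIRST(<A>) = {epsilon, v}
FIRST(<G>) = {epsilon, s, w}
FIRST(<E>) = {s, t, w}  (via <G> t <A> t)
FOLLOW(<S>) includes $ since <S> is the start symbol.
FOLLOW(<A>): in <E>→<G> t <A> t, <A> is followed by t with FIRST {t}. Thus FOLLOW(<A>) = {t}.
For <A> → v <S>: FIRST(v <S>) = {v}, so it goes in M[<A>, t] for t ∈ {v}.
For <A> → epsilon: FIRST(epsilon) = {epsilon}, so it goes in M[<A>, t] for t ∈ {}; since epsilon ∈ FIRST, also for every t ∈ FOLLOW(<A>) = {t}.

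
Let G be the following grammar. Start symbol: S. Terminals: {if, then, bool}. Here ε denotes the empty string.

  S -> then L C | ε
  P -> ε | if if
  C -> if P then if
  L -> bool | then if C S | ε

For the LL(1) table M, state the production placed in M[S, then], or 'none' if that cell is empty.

S -> then L C

FIRST(S) = {ε, then}
FIRST(P) = {ε, if}
FIRST(C) = {if}
FIRST(L) = {ε, bool, then}
FOLLOW(S) includes $ since S is the start symbol.
FOLLOW(L): in S->then L C, L is followed by C with FIRST {if}. Thus FOLLOW(L) = {if}.
FOLLOW(S): in L->then if C S, the suffix after S is empty, so FOLLOW(S) ⊇ FOLLOW(L) = {if}. Thus FOLLOW(S) = {$, if}.
For S -> then L C: FIRST(then L C) = {then}, so it goes in M[S, t] for t ∈ {then}.
For S -> ε: FIRST(ε) = {ε}, so it goes in M[S, t] for t ∈ {}; since ε ∈ FIRST, also for every t ∈ FOLLOW(S) = {$, if}.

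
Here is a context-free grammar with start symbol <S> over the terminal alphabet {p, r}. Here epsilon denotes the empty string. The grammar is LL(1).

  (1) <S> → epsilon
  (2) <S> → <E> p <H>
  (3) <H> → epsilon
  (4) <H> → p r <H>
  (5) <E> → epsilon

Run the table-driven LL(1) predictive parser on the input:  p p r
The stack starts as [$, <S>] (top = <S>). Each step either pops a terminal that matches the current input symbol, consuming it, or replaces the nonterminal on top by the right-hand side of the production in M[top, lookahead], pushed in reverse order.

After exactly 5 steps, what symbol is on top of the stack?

     Stack        Input    Action
  1  $ <S>        p p r $  expand <S> → <E> p <H>
  2  $ <H> p <E>  p p r $  expand <E> → epsilon
  3  $ <H> p      p p r $  match p
  4  $ <H>        p r $    expand <H> → p r <H>
  5  $ <H> r p    p r $    match p
Stack after step 5: $ <H> r (top = r).

r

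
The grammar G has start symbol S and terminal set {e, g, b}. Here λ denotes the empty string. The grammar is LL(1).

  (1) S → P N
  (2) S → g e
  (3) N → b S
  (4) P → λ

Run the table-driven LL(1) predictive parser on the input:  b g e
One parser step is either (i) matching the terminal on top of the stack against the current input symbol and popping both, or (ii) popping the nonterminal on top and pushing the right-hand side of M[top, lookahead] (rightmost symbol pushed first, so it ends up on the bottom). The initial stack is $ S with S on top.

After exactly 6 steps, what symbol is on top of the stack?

     Stack  Input    Action
  1  $ S    b g e $  expand S → P N
  2  $ N P  b g e $  expand P → λ
  3  $ N    b g e $  expand N → b S
  4  $ S b  b g e $  match b
  5  $ S    g e $    expand S → g e
  6  $ e g  g e $    match g
Stack after step 6: $ e (top = e).

e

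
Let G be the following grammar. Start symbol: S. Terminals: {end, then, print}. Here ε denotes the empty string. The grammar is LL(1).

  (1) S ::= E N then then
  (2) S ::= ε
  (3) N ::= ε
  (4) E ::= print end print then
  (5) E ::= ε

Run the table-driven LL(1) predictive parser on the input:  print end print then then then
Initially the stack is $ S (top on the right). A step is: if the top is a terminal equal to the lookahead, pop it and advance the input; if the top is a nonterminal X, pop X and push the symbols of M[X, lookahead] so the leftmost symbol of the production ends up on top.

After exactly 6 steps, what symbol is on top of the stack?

step 1: stack=$ S  input=print end print then then then $  — expand S ::= E N then then
step 2: stack=$ then then N E  input=print end print then then then $  — expand E ::= print end print then
step 3: stack=$ then then N then print end print  input=print end print then then then $  — match print
step 4: stack=$ then then N then print end  input=end print then then then $  — match end
step 5: stack=$ then then N then print  input=print then then then $  — match print
step 6: stack=$ then then N then  input=then then then $  — match then
Stack after step 6: $ then then N (top = N).

N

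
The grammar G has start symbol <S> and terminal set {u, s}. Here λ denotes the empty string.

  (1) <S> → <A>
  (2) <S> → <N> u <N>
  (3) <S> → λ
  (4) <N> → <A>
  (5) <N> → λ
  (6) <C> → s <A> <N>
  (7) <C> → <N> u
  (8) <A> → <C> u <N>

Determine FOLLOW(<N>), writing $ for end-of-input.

{$, s, u}

FIRST(<S>) = {λ, s, u}  (via <A>, <N> u <N>)
FIRST(<N>) = {λ, s, u}  (via <A>)
FIRST(<C>) = {s, u}  (via <N> u)
FIRST(<A>) = {s, u}  (via <C> u <N>)
FOLLOW(<S>) includes $ since <S> is the start symbol.
FOLLOW(<S>): <S> appears on no right-hand side. Thus FOLLOW(<S>) = {$}.
FOLLOW(<C>): in <A>→<C> u <N>, <C> is followed by u <N> with FIRST {u}. Thus FOLLOW(<C>) = {u}.
FOLLOW(<N>): in <S>→<N> u <N> (occurrence 1), <N> is followed by u <N> with FIRST {u}; in <S>→<N> u <N> (occurrence 2), the suffix after <N> is empty, so FOLLOW(<N>) ⊇ FOLLOW(<S>) = {$}; in <C>→s <A> <N>, the suffix after <N> is empty, so FOLLOW(<N>) ⊇ FOLLOW(<C>) = {u}; in <C>→<N> u, <N> is followed by u with FIRST {u}; in <A>→<C> u <N>, the suffix after <N> is empty, so FOLLOW(<N>) ⊇ FOLLOW(<A>) = {$, s, u}. Thus FOLLOW(<N>) = {$, s, u}.
FOLLOW(<A>): in <S>→<A>, the suffix after <A> is empty, so FOLLOW(<A>) ⊇ FOLLOW(<S>) = {$}; in <N>→<A>, the suffix after <A> is empty, so FOLLOW(<A>) ⊇ FOLLOW(<N>) = {$, s, u}; in <C>→s <A> <N>, <A> is followed by <N> with FIRST {λ, s, u}; in <C>→s <A> <N>, the suffix after <A> is nullable, so FOLLOW(<A>) ⊇ FOLLOW(<C>) = {u}. Thus FOLLOW(<A>) = {$, s, u}.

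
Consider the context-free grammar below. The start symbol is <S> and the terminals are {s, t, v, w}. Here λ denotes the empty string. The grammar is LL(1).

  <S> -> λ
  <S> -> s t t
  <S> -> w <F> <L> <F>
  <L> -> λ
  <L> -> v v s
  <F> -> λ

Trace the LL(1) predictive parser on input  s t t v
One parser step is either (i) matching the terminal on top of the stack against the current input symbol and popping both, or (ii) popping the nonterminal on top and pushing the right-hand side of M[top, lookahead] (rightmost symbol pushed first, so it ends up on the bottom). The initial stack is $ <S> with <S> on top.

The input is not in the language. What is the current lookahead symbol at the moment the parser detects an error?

step 1: stack=$ <S>  input=s t t v $  — expand <S> -> s t t
step 2: stack=$ t t s  input=s t t v $  — match s
step 3: stack=$ t t  input=t t v $  — match t
step 4: stack=$ t  input=t v $  — match t
step 5: stack=$  input=v $  — error: stack empty but input remains

v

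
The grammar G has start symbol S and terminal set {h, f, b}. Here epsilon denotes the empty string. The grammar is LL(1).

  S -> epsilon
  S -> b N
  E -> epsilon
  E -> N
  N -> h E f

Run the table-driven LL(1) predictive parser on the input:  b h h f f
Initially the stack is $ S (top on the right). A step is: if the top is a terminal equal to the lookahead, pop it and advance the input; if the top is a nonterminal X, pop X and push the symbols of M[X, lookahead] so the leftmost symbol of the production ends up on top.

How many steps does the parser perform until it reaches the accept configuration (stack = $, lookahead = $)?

10

      Stack      Input        Action
   1  $ S        b h h f f $  expand S -> b N
   2  $ N b      b h h f f $  match b
   3  $ N        h h f f $    expand N -> h E f
   4  $ f E h    h h f f $    match h
   5  $ f E      h f f $      expand E -> N
   6  $ f N      h f f $      expand N -> h E f
   7  $ f f E h  h f f $      match h
   8  $ f f E    f f $        expand E -> epsilon
   9  $ f f      f f $        match f
  10  $ f        f $          match f
Accept reached after 10 steps.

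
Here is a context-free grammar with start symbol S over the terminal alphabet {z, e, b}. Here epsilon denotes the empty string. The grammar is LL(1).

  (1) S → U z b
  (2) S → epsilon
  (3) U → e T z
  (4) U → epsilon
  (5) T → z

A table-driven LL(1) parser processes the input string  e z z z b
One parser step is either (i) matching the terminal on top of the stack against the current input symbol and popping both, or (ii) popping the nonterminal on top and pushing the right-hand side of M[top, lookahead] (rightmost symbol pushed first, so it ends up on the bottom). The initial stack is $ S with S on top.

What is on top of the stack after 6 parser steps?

z

step 1: stack=$ S  input=e z z z b $  — expand S → U z b
step 2: stack=$ b z U  input=e z z z b $  — expand U → e T z
step 3: stack=$ b z z T e  input=e z z z b $  — match e
step 4: stack=$ b z z T  input=z z z b $  — expand T → z
step 5: stack=$ b z z z  input=z z z b $  — match z
step 6: stack=$ b z z  input=z z b $  — match z
Stack after step 6: $ b z (top = z).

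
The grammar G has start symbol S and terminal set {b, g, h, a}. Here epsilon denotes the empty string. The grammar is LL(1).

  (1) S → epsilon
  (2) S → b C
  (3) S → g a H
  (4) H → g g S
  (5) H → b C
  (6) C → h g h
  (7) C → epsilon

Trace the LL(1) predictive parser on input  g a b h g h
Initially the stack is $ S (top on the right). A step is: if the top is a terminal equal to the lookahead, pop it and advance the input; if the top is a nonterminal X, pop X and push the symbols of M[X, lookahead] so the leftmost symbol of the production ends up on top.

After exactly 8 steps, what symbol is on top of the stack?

step 1: stack=$ S  input=g a b h g h $  — expand S → g a H
step 2: stack=$ H a g  input=g a b h g h $  — match g
step 3: stack=$ H a  input=a b h g h $  — match a
step 4: stack=$ H  input=b h g h $  — expand H → b C
step 5: stack=$ C b  input=b h g h $  — match b
step 6: stack=$ C  input=h g h $  — expand C → h g h
step 7: stack=$ h g h  input=h g h $  — match h
step 8: stack=$ h g  input=g h $  — match g
Stack after step 8: $ h (top = h).

h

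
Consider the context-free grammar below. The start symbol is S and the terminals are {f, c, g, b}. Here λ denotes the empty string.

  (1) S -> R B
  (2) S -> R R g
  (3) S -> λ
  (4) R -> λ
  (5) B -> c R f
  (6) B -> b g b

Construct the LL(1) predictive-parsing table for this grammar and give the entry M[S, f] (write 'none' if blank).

none

FIRST(R) = {λ}
FIRST(B) = {b, c}
FIRST(S) = {λ, b, c, g}  (via R B, R R g)
FOLLOW(S) includes $ since S is the start symbol.
FOLLOW(S): S appears on no right-hand side. Thus FOLLOW(S) = {$}.
For S -> R B: FIRST(R B) = {b, c}, so it goes in M[S, t] for t ∈ {b, c}.
For S -> R R g: FIRST(R R g) = {g}, so it goes in M[S, t] for t ∈ {g}.
For S -> λ: FIRST(λ) = {λ}, so it goes in M[S, t] for t ∈ {}; since λ ∈ FIRST, also for every t ∈ FOLLOW(S) = {$}.
None of these place a production in M[S, f].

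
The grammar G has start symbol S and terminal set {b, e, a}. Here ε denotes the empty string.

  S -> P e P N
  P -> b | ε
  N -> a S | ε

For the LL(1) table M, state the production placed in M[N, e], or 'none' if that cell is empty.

FIRST(P) = {ε, b}
FIRST(N) = {ε, a}
FIRST(S) = {b, e}  (via P e P N)
FOLLOW(S) includes $ since S is the start symbol.
FOLLOW(S): in N->a S, the suffix after S is empty, so FOLLOW(S) ⊇ FOLLOW(N) = {$}. Thus FOLLOW(S) = {$}.
FOLLOW(N): in S->P e P N, the suffix after N is empty, so FOLLOW(N) ⊇ FOLLOW(S) = {$}. Thus FOLLOW(N) = {$}.
For N -> a S: FIRST(a S) = {a}, so it goes in M[N, t] for t ∈ {a}.
For N -> ε: FIRST(ε) = {ε}, so it goes in M[N, t] for t ∈ {}; since ε ∈ FIRST, also for every t ∈ FOLLOW(N) = {$}.
None of these place a production in M[N, e].

none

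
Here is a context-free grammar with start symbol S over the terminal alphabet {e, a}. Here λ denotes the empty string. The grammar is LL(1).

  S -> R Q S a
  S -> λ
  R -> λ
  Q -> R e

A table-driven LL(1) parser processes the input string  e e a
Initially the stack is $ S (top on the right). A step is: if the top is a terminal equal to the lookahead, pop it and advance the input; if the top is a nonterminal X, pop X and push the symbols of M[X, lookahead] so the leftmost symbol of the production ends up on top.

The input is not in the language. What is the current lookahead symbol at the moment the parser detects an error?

      Stack        Input    Action
   1  $ S          e e a $  expand S -> R Q S a
   2  $ a S Q R    e e a $  expand R -> λ
   3  $ a S Q      e e a $  expand Q -> R e
   4  $ a S e R    e e a $  expand R -> λ
   5  $ a S e      e e a $  match e
   6  $ a S        e a $    expand S -> R Q S a
   7  $ a a S Q R  e a $    expand R -> λ
   8  $ a a S Q    e a $    expand Q -> R e
   9  $ a a S e R  e a $    expand R -> λ
  10  $ a a S e    e a $    match e
  11  $ a a S      a $      expand S -> λ
  12  $ a a        a $      match a
  13  $ a          $        error: top is terminal a but lookahead is $

$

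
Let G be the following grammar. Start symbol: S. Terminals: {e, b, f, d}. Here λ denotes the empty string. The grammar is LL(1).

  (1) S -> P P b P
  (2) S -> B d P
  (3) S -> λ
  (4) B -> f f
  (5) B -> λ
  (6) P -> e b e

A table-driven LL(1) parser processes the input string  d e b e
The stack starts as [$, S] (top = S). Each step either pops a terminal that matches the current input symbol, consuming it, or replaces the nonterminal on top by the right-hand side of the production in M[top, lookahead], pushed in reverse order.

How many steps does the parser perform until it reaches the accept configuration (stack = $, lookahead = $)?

step 1: stack=$ S  input=d e b e $  — expand S -> B d P
step 2: stack=$ P d B  input=d e b e $  — expand B -> λ
step 3: stack=$ P d  input=d e b e $  — match d
step 4: stack=$ P  input=e b e $  — expand P -> e b e
step 5: stack=$ e b e  input=e b e $  — match e
step 6: stack=$ e b  input=b e $  — match b
step 7: stack=$ e  input=e $  — match e
Accept reached after 7 steps.

7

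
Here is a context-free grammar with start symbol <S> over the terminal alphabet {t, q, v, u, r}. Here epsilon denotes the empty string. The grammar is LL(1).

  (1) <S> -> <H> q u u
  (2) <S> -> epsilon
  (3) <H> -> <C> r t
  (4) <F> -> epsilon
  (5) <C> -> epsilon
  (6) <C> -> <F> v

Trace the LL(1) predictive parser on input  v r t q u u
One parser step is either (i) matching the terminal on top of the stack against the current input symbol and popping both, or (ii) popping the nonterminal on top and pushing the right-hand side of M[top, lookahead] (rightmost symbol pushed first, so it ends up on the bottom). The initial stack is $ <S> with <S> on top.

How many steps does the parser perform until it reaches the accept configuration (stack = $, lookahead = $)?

      Stack              Input          Action
   1  $ <S>              v r t q u u $  expand <S> -> <H> q u u
   2  $ u u q <H>        v r t q u u $  expand <H> -> <C> r t
   3  $ u u q t r <C>    v r t q u u $  expand <C> -> <F> v
   4  $ u u q t r v <F>  v r t q u u $  expand <F> -> epsilon
   5  $ u u q t r v      v r t q u u $  match v
   6  $ u u q t r        r t q u u $    match r
   7  $ u u q t          t q u u $      match t
   8  $ u u q            q u u $        match q
   9  $ u u              u u $          match u
  10  $ u                u $            match u
Accept reached after 10 steps.

10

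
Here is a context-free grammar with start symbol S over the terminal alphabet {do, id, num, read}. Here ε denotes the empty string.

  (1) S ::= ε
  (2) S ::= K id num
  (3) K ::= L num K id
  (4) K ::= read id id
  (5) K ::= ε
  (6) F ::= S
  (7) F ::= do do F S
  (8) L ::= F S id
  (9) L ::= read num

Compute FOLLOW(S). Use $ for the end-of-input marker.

FIRST(S) = {ε, do, id, read}  (via K id num)
FIRST(F) = {ε, do, id, read}  (via S)
FIRST(L) = {do, id, read}  (via F S id)
FIRST(K) = {ε, do, id, read}  (via L num K id)
FOLLOW(S) includes $ since S is the start symbol.
FOLLOW(K): in S::=K id num, K is followed by id num with FIRST {id}; in K::=L num K id, K is followed by id with FIRST {id}. Thus FOLLOW(K) = {id}.
FOLLOW(F): in F::=do do F S, F is followed by S with FIRST {ε, do, id, read}; in F::=do do F S, the suffix after F is nullable (adds nothing new); in L::=F S id, F is followed by S id with FIRST {do, id, read}. Thus FOLLOW(F) = {do, id, read}.
FOLLOW(S): in F::=S, the suffix after S is empty, so FOLLOW(S) ⊇ FOLLOW(F) = {do, id, read}; in F::=do do F S, the suffix after S is empty, so FOLLOW(S) ⊇ FOLLOW(F) = {do, id, read}; in L::=F S id, S is followed by id with FIRST {id}. Thus FOLLOW(S) = {$, do, id, read}.
FOLLOW(L): in K::=L num K id, L is followed by num K id with FIRST {num}. Thus FOLLOW(L) = {num}.

{$, do, id, read}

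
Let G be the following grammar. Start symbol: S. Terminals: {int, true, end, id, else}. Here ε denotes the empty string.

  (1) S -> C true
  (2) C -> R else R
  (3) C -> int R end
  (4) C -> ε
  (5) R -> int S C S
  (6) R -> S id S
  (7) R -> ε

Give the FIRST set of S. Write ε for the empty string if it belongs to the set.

{else, int, true}

FIRST(S) = {else, int, true}  (via C true)
FIRST(R) = {ε, else, int, true}  (via S id S)
FIRST(C) = {ε, else, int, true}  (via R else R)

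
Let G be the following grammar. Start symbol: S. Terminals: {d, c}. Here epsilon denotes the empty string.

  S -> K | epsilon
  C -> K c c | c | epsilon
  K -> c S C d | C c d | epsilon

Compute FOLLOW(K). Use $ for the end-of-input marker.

{$, c, d}

FIRST(S): from S->K we get {epsilon, c}; from S->epsilon we get {epsilon}. So FIRST(S) = {epsilon, c}.
FIRST(C): from C->K c c we get {c}; from C->c we get {c}; from C->epsilon we get {epsilon}. So FIRST(C) = {epsilon, c}.
FIRST(K): from K->c S C d we get {c}; from K->C c d we get {c}; from K->epsilon we get {epsilon}. So FIRST(K) = {epsilon, c}.
FOLLOW(S) includes $ since S is the start symbol.
FOLLOW(S): in K->c S C d, S is followed by C d with FIRST {c, d}. Thus FOLLOW(S) = {$, c, d}.
FOLLOW(C): in K->c S C d, C is followed by d with FIRST {d}; in K->C c d, C is followed by c d with FIRST {c}. Thus FOLLOW(C) = {c, d}.
FOLLOW(K): in S->K, the suffix after K is empty, so FOLLOW(K) ⊇ FOLLOW(S) = {$, c, d}; in C->K c c, K is followed by c c with FIRST {c}. Thus FOLLOW(K) = {$, c, d}.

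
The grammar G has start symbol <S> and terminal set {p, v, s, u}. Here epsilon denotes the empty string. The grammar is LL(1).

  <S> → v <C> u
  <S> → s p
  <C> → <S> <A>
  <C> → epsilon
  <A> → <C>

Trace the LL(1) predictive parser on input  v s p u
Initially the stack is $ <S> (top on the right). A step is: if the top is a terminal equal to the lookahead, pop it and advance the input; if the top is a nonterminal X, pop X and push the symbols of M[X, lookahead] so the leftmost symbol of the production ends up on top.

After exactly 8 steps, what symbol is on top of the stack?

     Stack        Input      Action
  1  $ <S>        v s p u $  expand <S> → v <C> u
  2  $ u <C> v    v s p u $  match v
  3  $ u <C>      s p u $    expand <C> → <S> <A>
  4  $ u <A> <S>  s p u $    expand <S> → s p
  5  $ u <A> p s  s p u $    match s
  6  $ u <A> p    p u $      match p
  7  $ u <A>      u $        expand <A> → <C>
  8  $ u <C>      u $        expand <C> → epsilon
Stack after step 8: $ u (top = u).

u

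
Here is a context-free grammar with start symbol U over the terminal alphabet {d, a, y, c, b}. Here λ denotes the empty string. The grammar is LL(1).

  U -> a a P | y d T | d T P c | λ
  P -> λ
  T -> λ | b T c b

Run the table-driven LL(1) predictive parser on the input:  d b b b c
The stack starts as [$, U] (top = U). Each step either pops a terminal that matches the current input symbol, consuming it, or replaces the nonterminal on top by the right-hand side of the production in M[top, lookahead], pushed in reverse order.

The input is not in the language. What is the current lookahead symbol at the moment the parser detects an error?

$

      Stack                  Input        Action
   1  $ U                    d b b b c $  expand U -> d T P c
   2  $ c P T d              d b b b c $  match d
   3  $ c P T                b b b c $    expand T -> b T c b
   4  $ c P b c T b          b b b c $    match b
   5  $ c P b c T            b b c $      expand T -> b T c b
   6  $ c P b c b c T b      b b c $      match b
   7  $ c P b c b c T        b c $        expand T -> b T c b
   8  $ c P b c b c b c T b  b c $        match b
   9  $ c P b c b c b c T    c $          expand T -> λ
  10  $ c P b c b c b c      c $          match c
  11  $ c P b c b c b        $            error: top is terminal b but lookahead is $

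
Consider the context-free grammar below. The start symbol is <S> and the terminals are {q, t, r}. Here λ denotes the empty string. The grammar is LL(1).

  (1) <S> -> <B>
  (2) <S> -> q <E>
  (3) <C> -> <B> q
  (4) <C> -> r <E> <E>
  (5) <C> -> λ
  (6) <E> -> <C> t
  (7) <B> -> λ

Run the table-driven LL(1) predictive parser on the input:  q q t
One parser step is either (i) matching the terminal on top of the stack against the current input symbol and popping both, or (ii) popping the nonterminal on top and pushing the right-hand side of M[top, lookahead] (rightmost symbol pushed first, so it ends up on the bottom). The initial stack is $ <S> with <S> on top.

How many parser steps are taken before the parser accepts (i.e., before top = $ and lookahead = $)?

     Stack      Input    Action
  1  $ <S>      q q t $  expand <S> -> q <E>
  2  $ <E> q    q q t $  match q
  3  $ <E>      q t $    expand <E> -> <C> t
  4  $ t <C>    q t $    expand <C> -> <B> q
  5  $ t q <B>  q t $    expand <B> -> λ
  6  $ t q      q t $    match q
  7  $ t        t $      match t
Accept reached after 7 steps.

7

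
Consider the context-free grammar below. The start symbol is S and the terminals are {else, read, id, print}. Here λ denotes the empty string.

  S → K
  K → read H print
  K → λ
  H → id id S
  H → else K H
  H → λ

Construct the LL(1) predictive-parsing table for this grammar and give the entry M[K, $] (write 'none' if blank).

FIRST(K) = {λ, read}
FIRST(H) = {λ, else, id}
FIRST(S) = {λ, read}  (via K)
FOLLOW(S) includes $ since S is the start symbol.
FOLLOW(H): in K→read H print, H is followed by print with FIRST {print}; in H→else K H, the suffix after H is empty (adds nothing new). Thus FOLLOW(H) = {print}.
FOLLOW(S): in H→id id S, the suffix after S is empty, so FOLLOW(S) ⊇ FOLLOW(H) = {print}. Thus FOLLOW(S) = {$, print}.
FOLLOW(K): in S→K, the suffix after K is empty, so FOLLOW(K) ⊇ FOLLOW(S) = {$, print}; in H→else K H, K is followed by H with FIRST {λ, else, id}; in H→else K H, the suffix after K is nullable, so FOLLOW(K) ⊇ FOLLOW(H) = {print}. Thus FOLLOW(K) = {$, else, id, print}.
For K → read H print: FIRST(read H print) = {read}, so it goes in M[K, t] for t ∈ {read}.
For K → λ: FIRST(λ) = {λ}, so it goes in M[K, t] for t ∈ {}; since λ ∈ FIRST, also for every t ∈ FOLLOW(K) = {$, else, id, print}.

K → λ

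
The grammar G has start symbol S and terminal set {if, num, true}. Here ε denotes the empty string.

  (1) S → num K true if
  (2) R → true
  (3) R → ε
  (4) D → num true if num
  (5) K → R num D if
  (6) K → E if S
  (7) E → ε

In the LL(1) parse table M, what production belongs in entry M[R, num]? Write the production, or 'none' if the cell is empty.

R → ε

FIRST(S): from S→num K true if we get {num}. So FIRST(S) = {num}.
FIRST(R): from R→true we get {true}; from R→ε we get {ε}. So FIRST(R) = {ε, true}.
FIRST(D): from D→num true if num we get {num}. So FIRST(D) = {num}.
FIRST(E): from E→ε we get {ε}. So FIRST(E) = {ε}.
FIRST(K): from K→R num D if we get {num, true}; from K→E if S we get {if}. So FIRST(K) = {if, num, true}.
FOLLOW(S) includes $ since S is the start symbol.
FOLLOW(R): in K→R num D if, R is followed by num D if with FIRST {num}. Thus FOLLOW(R) = {num}.
For R → true: FIRST(true) = {true}, so it goes in M[R, t] for t ∈ {true}.
For R → ε: FIRST(ε) = {ε}, so it goes in M[R, t] for t ∈ {}; since ε ∈ FIRST, also for every t ∈ FOLLOW(R) = {num}.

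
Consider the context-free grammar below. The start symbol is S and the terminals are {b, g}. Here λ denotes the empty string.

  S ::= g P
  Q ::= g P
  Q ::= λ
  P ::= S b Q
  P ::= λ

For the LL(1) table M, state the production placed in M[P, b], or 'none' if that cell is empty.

FIRST(S): from S::=g P we get {g}. So FIRST(S) = {g}.
FIRST(Q): from Q::=g P we get {g}; from Q::=λ we get {λ}. So FIRST(Q) = {λ, g}.
FIRST(P): from P::=S b Q we get {g}; from P::=λ we get {λ}. So FIRST(P) = {λ, g}.
FOLLOW(S) includes $ since S is the start symbol.
FOLLOW(S): in P::=S b Q, S is followed by b Q with FIRST {b}. Thus FOLLOW(S) = {$, b}.
FOLLOW(Q): in P::=S b Q, the suffix after Q is empty, so FOLLOW(Q) ⊇ FOLLOW(P) = {$, b}. Thus FOLLOW(Q) = {$, b}.
FOLLOW(P): in S::=g P, the suffix after P is empty, so FOLLOW(P) ⊇ FOLLOW(S) = {$, b}; in Q::=g P, the suffix after P is empty, so FOLLOW(P) ⊇ FOLLOW(Q) = {$, b}. Thus FOLLOW(P) = {$, b}.
For P ::= S b Q: FIRST(S b Q) = {g}, so it goes in M[P, t] for t ∈ {g}.
For P ::= λ: FIRST(λ) = {λ}, so it goes in M[P, t] for t ∈ {}; since λ ∈ FIRST, also for every t ∈ FOLLOW(P) = {$, b}.

P ::= λ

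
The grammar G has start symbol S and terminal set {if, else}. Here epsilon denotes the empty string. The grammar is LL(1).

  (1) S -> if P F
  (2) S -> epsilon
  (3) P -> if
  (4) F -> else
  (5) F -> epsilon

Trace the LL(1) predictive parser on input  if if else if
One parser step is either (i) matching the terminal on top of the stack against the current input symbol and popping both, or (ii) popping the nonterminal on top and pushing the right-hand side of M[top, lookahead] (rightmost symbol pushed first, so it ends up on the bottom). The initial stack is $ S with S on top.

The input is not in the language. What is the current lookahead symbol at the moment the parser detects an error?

if

     Stack     Input            Action
  1  $ S       if if else if $  expand S -> if P F
  2  $ F P if  if if else if $  match if
  3  $ F P     if else if $     expand P -> if
  4  $ F if    if else if $     match if
  5  $ F       else if $        expand F -> else
  6  $ else    else if $        match else
  7  $         if $             error: stack empty but input remains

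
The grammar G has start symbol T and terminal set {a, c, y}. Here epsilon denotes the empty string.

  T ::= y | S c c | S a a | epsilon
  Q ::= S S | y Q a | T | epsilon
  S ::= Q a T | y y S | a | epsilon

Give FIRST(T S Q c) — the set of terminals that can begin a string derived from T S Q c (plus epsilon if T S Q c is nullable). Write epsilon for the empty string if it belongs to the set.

{a, c, y}

FIRST(T): from T::=y we get {y}; from T::=S c c we get {a, c, y}; from T::=S a a we get {a, c, y}; from T::=epsilon we get {epsilon}. So FIRST(T) = {epsilon, a, c, y}.
FIRST(Q): from Q::=S S we get {epsilon, a, c, y}; from Q::=y Q a we get {y}; from Q::=T we get {epsilon, a, c, y}; from Q::=epsilon we get {epsilon}. So FIRST(Q) = {epsilon, a, c, y}.
FIRST(S): from S::=Q a T we get {a, c, y}; from S::=y y S we get {y}; from S::=a we get {a}; from S::=epsilon we get {epsilon}. So FIRST(S) = {epsilon, a, c, y}.
FIRST(T S Q c): take FIRST of each symbol in turn, carrying on past any symbol whose FIRST contains epsilon; result {a, c, y}.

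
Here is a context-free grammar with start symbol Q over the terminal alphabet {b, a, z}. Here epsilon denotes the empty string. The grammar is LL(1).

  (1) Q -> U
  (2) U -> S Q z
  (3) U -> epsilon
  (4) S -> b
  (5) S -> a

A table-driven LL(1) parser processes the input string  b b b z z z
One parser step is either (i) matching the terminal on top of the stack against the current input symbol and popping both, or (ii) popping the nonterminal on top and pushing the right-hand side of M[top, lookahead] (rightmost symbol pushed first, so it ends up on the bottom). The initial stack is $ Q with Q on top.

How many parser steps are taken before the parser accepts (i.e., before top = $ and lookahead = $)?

      Stack        Input          Action
   1  $ Q          b b b z z z $  expand Q -> U
   2  $ U          b b b z z z $  expand U -> S Q z
   3  $ z Q S      b b b z z z $  expand S -> b
   4  $ z Q b      b b b z z z $  match b
   5  $ z Q        b b z z z $    expand Q -> U
   6  $ z U        b b z z z $    expand U -> S Q z
   7  $ z z Q S    b b z z z $    expand S -> b
   8  $ z z Q b    b b z z z $    match b
   9  $ z z Q      b z z z $      expand Q -> U
  10  $ z z U      b z z z $      expand U -> S Q z
  11  $ z z z Q S  b z z z $      expand S -> b
  12  $ z z z Q b  b z z z $      match b
  13  $ z z z Q    z z z $        expand Q -> U
  14  $ z z z U    z z z $        expand U -> epsilon
  15  $ z z z      z z z $        match z
  16  $ z z        z z $          match z
  17  $ z          z $            match z
Accept reached after 17 steps.

17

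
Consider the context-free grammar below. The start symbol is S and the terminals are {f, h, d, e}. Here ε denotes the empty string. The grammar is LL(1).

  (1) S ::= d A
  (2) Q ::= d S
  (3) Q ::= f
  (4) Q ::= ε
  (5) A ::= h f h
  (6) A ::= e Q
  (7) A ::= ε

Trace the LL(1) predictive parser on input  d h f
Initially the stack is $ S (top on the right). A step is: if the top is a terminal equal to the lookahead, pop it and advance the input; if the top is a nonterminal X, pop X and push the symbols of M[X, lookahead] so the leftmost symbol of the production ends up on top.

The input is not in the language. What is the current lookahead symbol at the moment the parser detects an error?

$

     Stack    Input    Action
  1  $ S      d h f $  expand S ::= d A
  2  $ A d    d h f $  match d
  3  $ A      h f $    expand A ::= h f h
  4  $ h f h  h f $    match h
  5  $ h f    f $      match f
  6  $ h      $        error: top is terminal h but lookahead is $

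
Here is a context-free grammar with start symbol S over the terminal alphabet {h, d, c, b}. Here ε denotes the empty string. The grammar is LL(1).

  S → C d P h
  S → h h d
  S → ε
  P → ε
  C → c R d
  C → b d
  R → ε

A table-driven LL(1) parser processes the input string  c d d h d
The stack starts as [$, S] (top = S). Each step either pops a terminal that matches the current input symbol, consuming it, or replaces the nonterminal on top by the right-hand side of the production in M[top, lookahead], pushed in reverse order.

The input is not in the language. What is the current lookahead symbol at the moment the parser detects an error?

step 1: stack=$ S  input=c d d h d $  — expand S → C d P h
step 2: stack=$ h P d C  input=c d d h d $  — expand C → c R d
step 3: stack=$ h P d d R c  input=c d d h d $  — match c
step 4: stack=$ h P d d R  input=d d h d $  — expand R → ε
step 5: stack=$ h P d d  input=d d h d $  — match d
step 6: stack=$ h P d  input=d h d $  — match d
step 7: stack=$ h P  input=h d $  — expand P → ε
step 8: stack=$ h  input=h d $  — match h
step 9: stack=$  input=d $  — error: stack empty but input remains

d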